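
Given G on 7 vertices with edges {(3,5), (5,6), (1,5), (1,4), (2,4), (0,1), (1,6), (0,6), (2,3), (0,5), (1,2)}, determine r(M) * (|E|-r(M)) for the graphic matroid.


r(M) = |V| - c = 7 - 1 = 6.
nullity = |E| - r(M) = 11 - 6 = 5.
Product = 6 * 5 = 30.

30


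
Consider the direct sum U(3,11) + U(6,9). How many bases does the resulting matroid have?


Bases of a direct sum M1 + M2: |B| = |B(M1)| * |B(M2)|.
|B(U(3,11))| = C(11,3) = 165.
|B(U(6,9))| = C(9,6) = 84.
Total bases = 165 * 84 = 13860.

13860


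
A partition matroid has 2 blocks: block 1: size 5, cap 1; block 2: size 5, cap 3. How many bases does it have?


A basis picks exactly ci elements from block i.
Number of bases = product of C(|Si|, ci).
= C(5,1) * C(5,3)
= 5 * 10
= 50.

50


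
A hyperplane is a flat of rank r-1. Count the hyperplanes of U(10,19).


Hyperplanes of U(10,19) are flats of rank 9.
In a uniform matroid, these are exactly the (9)-element subsets.
Count = C(19,9) = 92378.

92378


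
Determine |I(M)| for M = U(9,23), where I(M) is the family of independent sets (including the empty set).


Independent sets of U(9,23) are all subsets of size <= 9.
Count = C(23,0) + C(23,1) + C(23,2) + C(23,3) + C(23,4) + C(23,5) + C(23,6) + C(23,7) + C(23,8) + C(23,9)
     = 1 + 23 + 253 + 1771 + 8855 + 33649 + 100947 + 245157 + 490314 + 817190
     = 1698160.

1698160


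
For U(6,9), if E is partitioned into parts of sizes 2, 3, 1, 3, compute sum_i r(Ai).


r(Ai) = min(|Ai|, 6) for each part.
Sum = min(2,6) + min(3,6) + min(1,6) + min(3,6)
    = 2 + 3 + 1 + 3
    = 9.

9


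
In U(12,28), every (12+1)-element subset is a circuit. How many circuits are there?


In U(12,28), circuits are the (13)-element subsets.
Any set of 13 elements is dependent, and removing any one element gives
an independent set of size 12, so it is a minimal dependent set.
Number of circuits = (28 choose 13) = 37442160.

37442160


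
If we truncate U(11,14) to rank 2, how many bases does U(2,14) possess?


Truncating U(11,14) to rank 2 gives U(2,14).
Bases of U(2,14) are all 2-element subsets of 14 elements.
Number of bases = C(14,2) = (14 * 13) / (1 * 2) = 91.

91


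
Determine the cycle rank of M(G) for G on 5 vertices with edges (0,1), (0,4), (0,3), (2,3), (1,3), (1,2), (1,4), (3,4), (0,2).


Cycle rank (nullity) = |E| - r(M) = |E| - (|V| - c).
|E| = 9, |V| = 5, c = 1.
Nullity = 9 - (5 - 1) = 9 - 4 = 5.

5


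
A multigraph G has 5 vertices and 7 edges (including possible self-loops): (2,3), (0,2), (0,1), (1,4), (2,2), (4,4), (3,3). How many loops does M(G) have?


In a graphic matroid, a loop is a self-loop edge (u,u) with rank 0.
Examining all 7 edges for self-loops...
Self-loops found: (2,2), (4,4), (3,3)
Number of loops = 3.

3


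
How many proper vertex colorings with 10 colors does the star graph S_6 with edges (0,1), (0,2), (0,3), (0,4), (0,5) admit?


P(tree, k) = k * (k-1)^(5) for any tree on 6 vertices.
P(10) = 10 * 9^5 = 10 * 59049 = 590490.

590490


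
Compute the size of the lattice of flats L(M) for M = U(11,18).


Flats of U(11,18): every subset of size < 11 is a flat, plus E itself.
Count = C(18,0) + C(18,1) + C(18,2) + C(18,3) + C(18,4) + C(18,5) + C(18,6) + C(18,7) + C(18,8) + C(18,9) + C(18,10) + 1
     = 1 + 18 + 153 + 816 + 3060 + 8568 + 18564 + 31824 + 43758 + 48620 + 43758 + 1
     = 199141.

199141


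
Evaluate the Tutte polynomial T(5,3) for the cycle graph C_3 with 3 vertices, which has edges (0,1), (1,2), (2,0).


T(C_3; x,y) = x + x^2 + ... + x^(2) + y.
T(5,3) = 5^1 + 5^2 + 3
= 5 + 25 + 3
= 33.

33


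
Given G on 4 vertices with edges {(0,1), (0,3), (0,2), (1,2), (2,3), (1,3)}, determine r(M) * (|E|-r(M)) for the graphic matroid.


r(M) = |V| - c = 4 - 1 = 3.
nullity = |E| - r(M) = 6 - 3 = 3.
Product = 3 * 3 = 9.

9


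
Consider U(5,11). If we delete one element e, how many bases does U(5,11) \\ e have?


Deleting e from U(5,11) gives U(5,10) since n > r.
Bases of U(5,10) = (10 choose 5) = 252.

252


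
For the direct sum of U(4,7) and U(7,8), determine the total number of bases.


Bases of a direct sum M1 + M2: |B| = |B(M1)| * |B(M2)|.
|B(U(4,7))| = C(7,4) = 35.
|B(U(7,8))| = C(8,7) = 8.
Total bases = 35 * 8 = 280.

280


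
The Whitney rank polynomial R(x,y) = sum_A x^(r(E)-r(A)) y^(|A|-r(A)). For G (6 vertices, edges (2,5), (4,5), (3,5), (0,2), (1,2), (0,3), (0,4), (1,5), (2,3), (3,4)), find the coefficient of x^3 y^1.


R(x,y) = sum over A in 2^E of x^(r(E)-r(A)) * y^(|A|-r(A)).
G has 6 vertices, 10 edges. r(E) = 5.
Enumerate all 2^10 = 1024 subsets.
Count subsets with r(E)-r(A)=3 and |A|-r(A)=1: 5.

5


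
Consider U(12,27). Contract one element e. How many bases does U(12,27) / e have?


Contracting e from U(12,27) gives U(11,26).
Bases of U(11,26) = C(26,11) = 7726160.

7726160


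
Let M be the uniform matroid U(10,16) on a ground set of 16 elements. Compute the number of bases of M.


Bases of U(10,16) are all 10-element subsets of the 16-element ground set.
Number of bases = C(16,10).
C(16,10) = 16! / (10! * 6!) = 8008.

8008


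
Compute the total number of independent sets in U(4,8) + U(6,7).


For a direct sum, |I(M1+M2)| = |I(M1)| * |I(M2)|.
|I(U(4,8))| = sum C(8,k) for k=0..4 = 163.
|I(U(6,7))| = sum C(7,k) for k=0..6 = 127.
Total = 163 * 127 = 20701.

20701


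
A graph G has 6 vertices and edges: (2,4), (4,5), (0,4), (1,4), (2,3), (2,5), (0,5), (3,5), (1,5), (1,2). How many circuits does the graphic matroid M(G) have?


A circuit in a graphic matroid = edge set of a simple cycle.
G has 6 vertices and 10 edges.
Enumerating all minimal edge subsets forming cycles...
Total circuits found: 19.

19


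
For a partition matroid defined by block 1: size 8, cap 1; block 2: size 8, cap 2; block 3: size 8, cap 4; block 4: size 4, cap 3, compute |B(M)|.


A basis picks exactly ci elements from block i.
Number of bases = product of C(|Si|, ci).
= C(8,1) * C(8,2) * C(8,4) * C(4,3)
= 8 * 28 * 70 * 4
= 62720.

62720


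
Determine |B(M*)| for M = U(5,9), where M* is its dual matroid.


The dual of U(r,n) is U(n-r, n) = U(4,9).
Bases of U(4,9) are all (4)-element subsets.
|B(M*)| = C(9,4) = 9! / (4! * 5!) = 126.

126


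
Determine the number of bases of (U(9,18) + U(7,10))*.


(M1+M2)* = M1* + M2*.
M1* = U(9,18), bases: C(18,9) = 48620.
M2* = U(3,10), bases: C(10,3) = 120.
|B(M*)| = 48620 * 120 = 5834400.

5834400


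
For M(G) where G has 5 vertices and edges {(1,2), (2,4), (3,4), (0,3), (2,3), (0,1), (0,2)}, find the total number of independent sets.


An independent set in a graphic matroid is an acyclic edge subset.
G has 5 vertices and 7 edges.
Enumerate all 2^7 = 128 subsets, checking for acyclicity.
Total independent sets = 82.

82


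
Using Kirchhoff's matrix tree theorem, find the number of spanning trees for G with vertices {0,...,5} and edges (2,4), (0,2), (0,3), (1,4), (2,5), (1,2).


By Kirchhoff's matrix tree theorem, the number of spanning trees equals
the determinant of any cofactor of the Laplacian matrix L.
G has 6 vertices and 6 edges.
Computing the (5 x 5) cofactor determinant gives 3.

3


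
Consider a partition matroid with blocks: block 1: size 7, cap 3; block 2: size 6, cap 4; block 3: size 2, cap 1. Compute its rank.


Rank of a partition matroid = sum of min(|Si|, ci) for each block.
= min(7,3) + min(6,4) + min(2,1)
= 3 + 4 + 1
= 8.

8


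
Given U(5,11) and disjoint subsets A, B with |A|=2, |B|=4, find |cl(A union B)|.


|A union B| = 2 + 4 = 6 (disjoint).
In U(5,11), cl(S) = S if |S| < 5, else cl(S) = E.
Since 6 >= 5, cl(A union B) = E.
|cl(A union B)| = 11.

11


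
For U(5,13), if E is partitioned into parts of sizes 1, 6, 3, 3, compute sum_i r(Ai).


r(Ai) = min(|Ai|, 5) for each part.
Sum = min(1,5) + min(6,5) + min(3,5) + min(3,5)
    = 1 + 5 + 3 + 3
    = 12.

12


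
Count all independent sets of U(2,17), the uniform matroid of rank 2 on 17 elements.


Independent sets of U(2,17) are all subsets of size <= 2.
Count = C(17,0) + C(17,1) + C(17,2)
     = 1 + 17 + 136
     = 154.

154


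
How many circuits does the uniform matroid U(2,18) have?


In U(2,18), circuits are the (3)-element subsets.
Any set of 3 elements is dependent, and removing any one element gives
an independent set of size 2, so it is a minimal dependent set.
Number of circuits = C(18,3) = (18 * 17 * 16) / (1 * 2 * 3) = 816.

816


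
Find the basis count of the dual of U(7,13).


The dual of U(r,n) is U(n-r, n) = U(6,13).
Bases of U(6,13) are all (6)-element subsets.
|B(M*)| = C(13,6) = 13! / (6! * 7!) = 1716.

1716


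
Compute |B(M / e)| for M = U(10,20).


Contracting e from U(10,20) gives U(9,19).
Bases of U(9,19) = C(19,9) = 92378.

92378


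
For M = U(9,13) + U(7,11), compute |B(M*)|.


(M1+M2)* = M1* + M2*.
M1* = U(4,13), bases: C(13,4) = 715.
M2* = U(4,11), bases: C(11,4) = 330.
|B(M*)| = 715 * 330 = 235950.

235950


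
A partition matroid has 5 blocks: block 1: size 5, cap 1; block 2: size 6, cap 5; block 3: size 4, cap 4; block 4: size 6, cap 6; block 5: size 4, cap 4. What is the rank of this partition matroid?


Rank of a partition matroid = sum of min(|Si|, ci) for each block.
= min(5,1) + min(6,5) + min(4,4) + min(6,6) + min(4,4)
= 1 + 5 + 4 + 6 + 4
= 20.

20


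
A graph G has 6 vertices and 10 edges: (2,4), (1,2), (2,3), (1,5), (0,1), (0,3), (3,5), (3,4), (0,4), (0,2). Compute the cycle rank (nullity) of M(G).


Cycle rank (nullity) = |E| - r(M) = |E| - (|V| - c).
|E| = 10, |V| = 6, c = 1.
Nullity = 10 - (6 - 1) = 10 - 5 = 5.

5


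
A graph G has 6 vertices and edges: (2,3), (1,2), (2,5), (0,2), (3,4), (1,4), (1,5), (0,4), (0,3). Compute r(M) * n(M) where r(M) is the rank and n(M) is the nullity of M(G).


r(M) = |V| - c = 6 - 1 = 5.
nullity = |E| - r(M) = 9 - 5 = 4.
Product = 5 * 4 = 20.

20


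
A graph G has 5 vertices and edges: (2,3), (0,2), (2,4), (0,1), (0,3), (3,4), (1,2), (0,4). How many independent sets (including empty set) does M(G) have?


An independent set in a graphic matroid is an acyclic edge subset.
G has 5 vertices and 8 edges.
Enumerate all 2^8 = 256 subsets, checking for acyclicity.
Total independent sets = 128.

128


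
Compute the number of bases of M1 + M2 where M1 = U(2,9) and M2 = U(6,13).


Bases of a direct sum M1 + M2: |B| = |B(M1)| * |B(M2)|.
|B(U(2,9))| = C(9,2) = 36.
|B(U(6,13))| = C(13,6) = 1716.
Total bases = 36 * 1716 = 61776.

61776


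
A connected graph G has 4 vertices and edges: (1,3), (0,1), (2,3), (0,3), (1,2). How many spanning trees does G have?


By Kirchhoff's matrix tree theorem, the number of spanning trees equals
the determinant of any cofactor of the Laplacian matrix L.
G has 4 vertices and 5 edges.
Computing the (3 x 3) cofactor determinant gives 8.

8


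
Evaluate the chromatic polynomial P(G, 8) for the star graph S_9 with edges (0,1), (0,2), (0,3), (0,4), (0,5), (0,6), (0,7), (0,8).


P(tree, k) = k * (k-1)^(8) for any tree on 9 vertices.
P(8) = 8 * 7^8 = 8 * 5764801 = 46118408.

46118408


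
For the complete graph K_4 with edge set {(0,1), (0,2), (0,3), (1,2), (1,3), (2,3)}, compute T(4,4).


T(K_4; x,y) = x^3 + 3x^2 + 4xy + 2x + y^3 + 3y^2 + 2y.
Substituting x=4, y=4:
= 64 + 48 + 64 + 8 + 64 + 48 + 8
= 304.

304


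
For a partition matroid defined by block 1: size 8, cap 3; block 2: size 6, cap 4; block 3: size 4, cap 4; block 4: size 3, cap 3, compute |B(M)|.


A basis picks exactly ci elements from block i.
Number of bases = product of C(|Si|, ci).
= C(8,3) * C(6,4) * C(4,4) * C(3,3)
= 56 * 15 * 1 * 1
= 840.

840


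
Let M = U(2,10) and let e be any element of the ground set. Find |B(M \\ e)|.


Deleting e from U(2,10) gives U(2,9) since n > r.
Bases of U(2,9) = C(9,2) = (9 * 8) / (1 * 2) = 36.

36


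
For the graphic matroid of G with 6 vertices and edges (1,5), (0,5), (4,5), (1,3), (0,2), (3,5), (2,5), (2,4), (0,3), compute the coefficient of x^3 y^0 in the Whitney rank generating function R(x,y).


R(x,y) = sum over A in 2^E of x^(r(E)-r(A)) * y^(|A|-r(A)).
G has 6 vertices, 9 edges. r(E) = 5.
Enumerate all 2^9 = 512 subsets.
Count subsets with r(E)-r(A)=3 and |A|-r(A)=0: 36.

36


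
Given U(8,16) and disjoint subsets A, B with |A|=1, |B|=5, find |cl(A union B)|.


|A union B| = 1 + 5 = 6 (disjoint).
In U(8,16), cl(S) = S if |S| < 8, else cl(S) = E.
Since 6 < 8, cl(A union B) = A union B.
|cl(A union B)| = 6.

6


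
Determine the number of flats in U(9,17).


Flats of U(9,17): every subset of size < 9 is a flat, plus E itself.
Count = (17 choose 0) + (17 choose 1) + (17 choose 2) + (17 choose 3) + (17 choose 4) + (17 choose 5) + (17 choose 6) + (17 choose 7) + (17 choose 8) + 1
     = 1 + 17 + 136 + 680 + 2380 + 6188 + 12376 + 19448 + 24310 + 1
     = 65537.

65537


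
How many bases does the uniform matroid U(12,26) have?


Bases of U(12,26) are all 12-element subsets of the 26-element ground set.
Number of bases = C(26,12).
(26 choose 12) = 9657700.

9657700


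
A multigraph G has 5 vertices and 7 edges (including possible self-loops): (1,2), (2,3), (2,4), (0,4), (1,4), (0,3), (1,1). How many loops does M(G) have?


In a graphic matroid, a loop is a self-loop edge (u,u) with rank 0.
Examining all 7 edges for self-loops...
Self-loops found: (1,1)
Number of loops = 1.

1


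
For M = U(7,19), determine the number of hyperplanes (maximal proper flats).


Hyperplanes of U(7,19) are flats of rank 6.
In a uniform matroid, these are exactly the (6)-element subsets.
Count = C(19,6) = 27132.

27132


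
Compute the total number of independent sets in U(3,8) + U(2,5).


For a direct sum, |I(M1+M2)| = |I(M1)| * |I(M2)|.
|I(U(3,8))| = sum C(8,k) for k=0..3 = 93.
|I(U(2,5))| = sum C(5,k) for k=0..2 = 16.
Total = 93 * 16 = 1488.

1488


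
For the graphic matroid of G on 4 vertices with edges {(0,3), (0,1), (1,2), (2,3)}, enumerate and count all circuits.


A circuit in a graphic matroid = edge set of a simple cycle.
G has 4 vertices and 4 edges.
Enumerating all minimal edge subsets forming cycles...
Total circuits found: 1.

1


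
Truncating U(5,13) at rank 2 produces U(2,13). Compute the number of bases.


Truncating U(5,13) to rank 2 gives U(2,13).
Bases of U(2,13) are all 2-element subsets of 13 elements.
Number of bases = C(13,2) = (13 * 12) / (1 * 2) = 78.

78


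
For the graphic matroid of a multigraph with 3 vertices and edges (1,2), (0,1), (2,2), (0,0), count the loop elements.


In a graphic matroid, a loop is a self-loop edge (u,u) with rank 0.
Examining all 4 edges for self-loops...
Self-loops found: (2,2), (0,0)
Number of loops = 2.

2


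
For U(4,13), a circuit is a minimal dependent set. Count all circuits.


In U(4,13), circuits are the (5)-element subsets.
Any set of 5 elements is dependent, and removing any one element gives
an independent set of size 4, so it is a minimal dependent set.
Number of circuits = C(13,5) = 1287.

1287


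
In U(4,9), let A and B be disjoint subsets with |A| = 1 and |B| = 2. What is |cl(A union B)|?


|A union B| = 1 + 2 = 3 (disjoint).
In U(4,9), cl(S) = S if |S| < 4, else cl(S) = E.
Since 3 < 4, cl(A union B) = A union B.
|cl(A union B)| = 3.

3


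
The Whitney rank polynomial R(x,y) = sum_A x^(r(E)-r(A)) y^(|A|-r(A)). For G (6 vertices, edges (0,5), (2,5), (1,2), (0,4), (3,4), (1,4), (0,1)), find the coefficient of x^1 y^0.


R(x,y) = sum over A in 2^E of x^(r(E)-r(A)) * y^(|A|-r(A)).
G has 6 vertices, 7 edges. r(E) = 5.
Enumerate all 2^7 = 128 subsets.
Count subsets with r(E)-r(A)=1 and |A|-r(A)=0: 30.

30


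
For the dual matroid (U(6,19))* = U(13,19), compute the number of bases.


The dual of U(r,n) is U(n-r, n) = U(13,19).
Bases of U(13,19) are all (13)-element subsets.
|B(M*)| = (19 choose 13) = 27132.

27132


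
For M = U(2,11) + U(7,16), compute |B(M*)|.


(M1+M2)* = M1* + M2*.
M1* = U(9,11), bases: C(11,9) = 55.
M2* = U(9,16), bases: C(16,9) = 11440.
|B(M*)| = 55 * 11440 = 629200.

629200


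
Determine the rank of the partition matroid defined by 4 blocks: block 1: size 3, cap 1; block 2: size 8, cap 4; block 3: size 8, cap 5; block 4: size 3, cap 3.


Rank of a partition matroid = sum of min(|Si|, ci) for each block.
= min(3,1) + min(8,4) + min(8,5) + min(3,3)
= 1 + 4 + 5 + 3
= 13.

13


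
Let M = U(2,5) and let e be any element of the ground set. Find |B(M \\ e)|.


Deleting e from U(2,5) gives U(2,4) since n > r.
Bases of U(2,4) = C(4,2) = 4! / (2! * 2!) = 6.

6


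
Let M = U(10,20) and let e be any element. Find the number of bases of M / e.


Contracting e from U(10,20) gives U(9,19).
Bases of U(9,19) = C(19,9) = 92378.

92378


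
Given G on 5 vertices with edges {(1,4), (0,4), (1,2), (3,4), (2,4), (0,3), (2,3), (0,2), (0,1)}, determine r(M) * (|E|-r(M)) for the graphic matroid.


r(M) = |V| - c = 5 - 1 = 4.
nullity = |E| - r(M) = 9 - 4 = 5.
Product = 4 * 5 = 20.

20


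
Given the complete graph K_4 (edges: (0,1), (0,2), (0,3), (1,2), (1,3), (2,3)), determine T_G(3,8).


T(K_4; x,y) = x^3 + 3x^2 + 4xy + 2x + y^3 + 3y^2 + 2y.
Substituting x=3, y=8:
= 27 + 27 + 96 + 6 + 512 + 192 + 16
= 876.

876


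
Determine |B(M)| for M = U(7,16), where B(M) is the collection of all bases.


Bases of U(7,16) are all 7-element subsets of the 16-element ground set.
Number of bases = C(16,7).
C(16,7) = 11440.

11440


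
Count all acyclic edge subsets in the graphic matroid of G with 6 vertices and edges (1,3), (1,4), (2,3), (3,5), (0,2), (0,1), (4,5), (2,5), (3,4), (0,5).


An independent set in a graphic matroid is an acyclic edge subset.
G has 6 vertices and 10 edges.
Enumerate all 2^10 = 1024 subsets, checking for acyclicity.
Total independent sets = 478.

478


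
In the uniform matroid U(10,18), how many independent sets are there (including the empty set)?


Independent sets of U(10,18) are all subsets of size <= 10.
Count = (18 choose 0) + (18 choose 1) + (18 choose 2) + (18 choose 3) + (18 choose 4) + (18 choose 5) + (18 choose 6) + (18 choose 7) + (18 choose 8) + (18 choose 9) + (18 choose 10)
     = 1 + 18 + 153 + 816 + 3060 + 8568 + 18564 + 31824 + 43758 + 48620 + 43758
     = 199140.

199140


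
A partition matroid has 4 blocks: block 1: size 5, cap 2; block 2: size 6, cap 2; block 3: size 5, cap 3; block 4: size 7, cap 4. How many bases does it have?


A basis picks exactly ci elements from block i.
Number of bases = product of C(|Si|, ci).
= C(5,2) * C(6,2) * C(5,3) * C(7,4)
= 10 * 15 * 10 * 35
= 52500.

52500


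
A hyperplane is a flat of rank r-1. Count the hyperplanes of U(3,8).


Hyperplanes of U(3,8) are flats of rank 2.
In a uniform matroid, these are exactly the (2)-element subsets.
Count = C(8,2) = (8 * 7) / (1 * 2) = 28.

28


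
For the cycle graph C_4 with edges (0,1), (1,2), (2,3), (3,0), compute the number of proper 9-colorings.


P(C_4, k) = (k-1)^4 + (-1)^4*(k-1).
P(9) = (8)^4 + 8
= 4096 + 8 = 4104.

4104


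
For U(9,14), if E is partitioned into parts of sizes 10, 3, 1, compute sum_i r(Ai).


r(Ai) = min(|Ai|, 9) for each part.
Sum = min(10,9) + min(3,9) + min(1,9)
    = 9 + 3 + 1
    = 13.

13


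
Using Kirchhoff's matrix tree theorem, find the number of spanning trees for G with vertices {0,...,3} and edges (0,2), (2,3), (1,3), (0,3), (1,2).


By Kirchhoff's matrix tree theorem, the number of spanning trees equals
the determinant of any cofactor of the Laplacian matrix L.
G has 4 vertices and 5 edges.
Computing the (3 x 3) cofactor determinant gives 8.

8


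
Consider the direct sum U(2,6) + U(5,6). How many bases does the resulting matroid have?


Bases of a direct sum M1 + M2: |B| = |B(M1)| * |B(M2)|.
|B(U(2,6))| = C(6,2) = 15.
|B(U(5,6))| = C(6,5) = 6.
Total bases = 15 * 6 = 90.

90


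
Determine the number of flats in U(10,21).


Flats of U(10,21): every subset of size < 10 is a flat, plus E itself.
Count = (21 choose 0) + (21 choose 1) + (21 choose 2) + (21 choose 3) + (21 choose 4) + (21 choose 5) + (21 choose 6) + (21 choose 7) + (21 choose 8) + (21 choose 9) + 1
     = 1 + 21 + 210 + 1330 + 5985 + 20349 + 54264 + 116280 + 203490 + 293930 + 1
     = 695861.

695861


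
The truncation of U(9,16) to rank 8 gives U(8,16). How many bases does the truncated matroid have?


Truncating U(9,16) to rank 8 gives U(8,16).
Bases of U(8,16) are all 8-element subsets of 16 elements.
Number of bases = (16 choose 8) = 12870.

12870


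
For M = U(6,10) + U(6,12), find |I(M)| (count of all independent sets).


For a direct sum, |I(M1+M2)| = |I(M1)| * |I(M2)|.
|I(U(6,10))| = sum C(10,k) for k=0..6 = 848.
|I(U(6,12))| = sum C(12,k) for k=0..6 = 2510.
Total = 848 * 2510 = 2128480.

2128480


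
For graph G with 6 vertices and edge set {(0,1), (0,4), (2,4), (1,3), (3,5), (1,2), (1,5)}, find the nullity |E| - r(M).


Cycle rank (nullity) = |E| - r(M) = |E| - (|V| - c).
|E| = 7, |V| = 6, c = 1.
Nullity = 7 - (6 - 1) = 7 - 5 = 2.

2


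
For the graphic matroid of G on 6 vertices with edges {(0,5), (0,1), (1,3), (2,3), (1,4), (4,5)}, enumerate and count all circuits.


A circuit in a graphic matroid = edge set of a simple cycle.
G has 6 vertices and 6 edges.
Enumerating all minimal edge subsets forming cycles...
Total circuits found: 1.

1


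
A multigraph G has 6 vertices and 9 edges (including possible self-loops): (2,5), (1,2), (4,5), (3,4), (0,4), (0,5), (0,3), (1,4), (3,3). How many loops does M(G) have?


In a graphic matroid, a loop is a self-loop edge (u,u) with rank 0.
Examining all 9 edges for self-loops...
Self-loops found: (3,3)
Number of loops = 1.

1


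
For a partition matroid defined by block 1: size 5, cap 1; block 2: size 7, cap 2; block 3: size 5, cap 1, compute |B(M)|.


A basis picks exactly ci elements from block i.
Number of bases = product of C(|Si|, ci).
= C(5,1) * C(7,2) * C(5,1)
= 5 * 21 * 5
= 525.

525


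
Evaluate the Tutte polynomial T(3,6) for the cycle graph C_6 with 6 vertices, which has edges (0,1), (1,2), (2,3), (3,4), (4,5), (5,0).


T(C_6; x,y) = x + x^2 + ... + x^(5) + y.
T(3,6) = 3^1 + 3^2 + 3^3 + 3^4 + 3^5 + 6
= 3 + 9 + 27 + 81 + 243 + 6
= 369.

369


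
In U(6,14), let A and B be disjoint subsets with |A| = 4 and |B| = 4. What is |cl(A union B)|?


|A union B| = 4 + 4 = 8 (disjoint).
In U(6,14), cl(S) = S if |S| < 6, else cl(S) = E.
Since 8 >= 6, cl(A union B) = E.
|cl(A union B)| = 14.

14


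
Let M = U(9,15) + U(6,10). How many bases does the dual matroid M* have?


(M1+M2)* = M1* + M2*.
M1* = U(6,15), bases: C(15,6) = 5005.
M2* = U(4,10), bases: C(10,4) = 210.
|B(M*)| = 5005 * 210 = 1051050.

1051050


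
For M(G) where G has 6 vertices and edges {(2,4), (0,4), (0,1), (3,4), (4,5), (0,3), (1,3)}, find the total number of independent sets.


An independent set in a graphic matroid is an acyclic edge subset.
G has 6 vertices and 7 edges.
Enumerate all 2^7 = 128 subsets, checking for acyclicity.
Total independent sets = 96.

96


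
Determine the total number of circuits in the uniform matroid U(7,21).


In U(7,21), circuits are the (8)-element subsets.
Any set of 8 elements is dependent, and removing any one element gives
an independent set of size 7, so it is a minimal dependent set.
Number of circuits = (21 choose 8) = 203490.

203490


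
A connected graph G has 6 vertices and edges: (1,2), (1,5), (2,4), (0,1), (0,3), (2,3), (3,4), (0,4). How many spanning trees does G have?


By Kirchhoff's matrix tree theorem, the number of spanning trees equals
the determinant of any cofactor of the Laplacian matrix L.
G has 6 vertices and 8 edges.
Computing the (5 x 5) cofactor determinant gives 24.

24


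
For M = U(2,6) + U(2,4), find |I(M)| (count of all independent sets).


For a direct sum, |I(M1+M2)| = |I(M1)| * |I(M2)|.
|I(U(2,6))| = sum C(6,k) for k=0..2 = 22.
|I(U(2,4))| = sum C(4,k) for k=0..2 = 11.
Total = 22 * 11 = 242.

242


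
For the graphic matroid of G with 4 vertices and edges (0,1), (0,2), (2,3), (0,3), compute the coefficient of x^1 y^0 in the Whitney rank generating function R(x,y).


R(x,y) = sum over A in 2^E of x^(r(E)-r(A)) * y^(|A|-r(A)).
G has 4 vertices, 4 edges. r(E) = 3.
Enumerate all 2^4 = 16 subsets.
Count subsets with r(E)-r(A)=1 and |A|-r(A)=0: 6.

6


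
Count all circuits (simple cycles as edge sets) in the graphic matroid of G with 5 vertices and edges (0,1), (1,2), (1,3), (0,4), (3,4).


A circuit in a graphic matroid = edge set of a simple cycle.
G has 5 vertices and 5 edges.
Enumerating all minimal edge subsets forming cycles...
Total circuits found: 1.

1


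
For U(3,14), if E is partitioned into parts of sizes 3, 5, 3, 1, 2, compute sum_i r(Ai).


r(Ai) = min(|Ai|, 3) for each part.
Sum = min(3,3) + min(5,3) + min(3,3) + min(1,3) + min(2,3)
    = 3 + 3 + 3 + 1 + 2
    = 12.

12


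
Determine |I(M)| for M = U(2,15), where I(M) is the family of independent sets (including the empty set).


Independent sets of U(2,15) are all subsets of size <= 2.
Count = (15 choose 0) + (15 choose 1) + (15 choose 2)
     = 1 + 15 + 105
     = 121.

121


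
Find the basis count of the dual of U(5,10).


The dual of U(r,n) is U(n-r, n) = U(5,10).
Bases of U(5,10) are all (5)-element subsets.
|B(M*)| = C(10,5) = 252.

252


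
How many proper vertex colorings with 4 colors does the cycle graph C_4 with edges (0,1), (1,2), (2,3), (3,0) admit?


P(C_4, k) = (k-1)^4 + (-1)^4*(k-1).
P(4) = (3)^4 + 3
= 81 + 3 = 84.

84


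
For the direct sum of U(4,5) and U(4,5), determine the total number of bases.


Bases of a direct sum M1 + M2: |B| = |B(M1)| * |B(M2)|.
|B(U(4,5))| = C(5,4) = 5.
|B(U(4,5))| = C(5,4) = 5.
Total bases = 5 * 5 = 25.

25


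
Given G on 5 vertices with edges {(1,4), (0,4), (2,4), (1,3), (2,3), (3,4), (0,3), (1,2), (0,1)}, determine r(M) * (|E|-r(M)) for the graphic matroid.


r(M) = |V| - c = 5 - 1 = 4.
nullity = |E| - r(M) = 9 - 4 = 5.
Product = 4 * 5 = 20.

20


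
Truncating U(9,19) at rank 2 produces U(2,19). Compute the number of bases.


Truncating U(9,19) to rank 2 gives U(2,19).
Bases of U(2,19) are all 2-element subsets of 19 elements.
Number of bases = C(19,2) = 19! / (2! * 17!) = 171.

171


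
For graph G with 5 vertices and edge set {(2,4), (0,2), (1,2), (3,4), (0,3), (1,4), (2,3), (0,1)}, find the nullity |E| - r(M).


Cycle rank (nullity) = |E| - r(M) = |E| - (|V| - c).
|E| = 8, |V| = 5, c = 1.
Nullity = 8 - (5 - 1) = 8 - 4 = 4.

4


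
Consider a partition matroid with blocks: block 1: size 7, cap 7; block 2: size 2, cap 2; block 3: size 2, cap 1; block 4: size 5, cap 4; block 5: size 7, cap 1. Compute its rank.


Rank of a partition matroid = sum of min(|Si|, ci) for each block.
= min(7,7) + min(2,2) + min(2,1) + min(5,4) + min(7,1)
= 7 + 2 + 1 + 4 + 1
= 15.

15


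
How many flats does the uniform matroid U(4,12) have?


Flats of U(4,12): every subset of size < 4 is a flat, plus E itself.
Count = C(12,0) + C(12,1) + C(12,2) + C(12,3) + 1
     = 1 + 12 + 66 + 220 + 1
     = 300.

300


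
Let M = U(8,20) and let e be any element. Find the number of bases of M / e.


Contracting e from U(8,20) gives U(7,19).
Bases of U(7,19) = (19 choose 7) = 50388.

50388


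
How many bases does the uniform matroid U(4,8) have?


Bases of U(4,8) are all 4-element subsets of the 8-element ground set.
Number of bases = C(8,4).
C(8,4) = (8 * 7 * 6 * 5) / (1 * 2 * 3 * 4) = 70.

70


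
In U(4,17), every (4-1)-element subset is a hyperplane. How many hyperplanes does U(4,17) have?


Hyperplanes of U(4,17) are flats of rank 3.
In a uniform matroid, these are exactly the (3)-element subsets.
Count = (17 choose 3) = 680.

680


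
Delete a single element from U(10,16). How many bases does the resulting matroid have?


Deleting e from U(10,16) gives U(10,15) since n > r.
Bases of U(10,15) = (15 choose 10) = 3003.

3003


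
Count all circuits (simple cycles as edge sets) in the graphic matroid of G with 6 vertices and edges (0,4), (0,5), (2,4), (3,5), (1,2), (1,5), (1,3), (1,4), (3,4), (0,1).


A circuit in a graphic matroid = edge set of a simple cycle.
G has 6 vertices and 10 edges.
Enumerating all minimal edge subsets forming cycles...
Total circuits found: 20.

20


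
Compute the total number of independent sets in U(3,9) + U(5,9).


For a direct sum, |I(M1+M2)| = |I(M1)| * |I(M2)|.
|I(U(3,9))| = sum C(9,k) for k=0..3 = 130.
|I(U(5,9))| = sum C(9,k) for k=0..5 = 382.
Total = 130 * 382 = 49660.

49660


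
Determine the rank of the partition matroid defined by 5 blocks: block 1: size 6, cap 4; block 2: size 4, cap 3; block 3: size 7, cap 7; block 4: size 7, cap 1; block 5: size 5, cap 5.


Rank of a partition matroid = sum of min(|Si|, ci) for each block.
= min(6,4) + min(4,3) + min(7,7) + min(7,1) + min(5,5)
= 4 + 3 + 7 + 1 + 5
= 20.

20


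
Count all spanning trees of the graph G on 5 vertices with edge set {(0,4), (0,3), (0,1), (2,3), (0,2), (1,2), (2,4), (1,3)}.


By Kirchhoff's matrix tree theorem, the number of spanning trees equals
the determinant of any cofactor of the Laplacian matrix L.
G has 5 vertices and 8 edges.
Computing the (4 x 4) cofactor determinant gives 40.

40


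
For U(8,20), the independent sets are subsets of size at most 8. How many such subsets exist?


Independent sets of U(8,20) are all subsets of size <= 8.
Count = (20 choose 0) + (20 choose 1) + (20 choose 2) + (20 choose 3) + (20 choose 4) + (20 choose 5) + (20 choose 6) + (20 choose 7) + (20 choose 8)
     = 1 + 20 + 190 + 1140 + 4845 + 15504 + 38760 + 77520 + 125970
     = 263950.

263950


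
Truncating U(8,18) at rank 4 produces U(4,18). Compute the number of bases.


Truncating U(8,18) to rank 4 gives U(4,18).
Bases of U(4,18) are all 4-element subsets of 18 elements.
Number of bases = C(18,4) = (18 * 17 * 16 * 15) / (1 * 2 * 3 * 4) = 3060.

3060


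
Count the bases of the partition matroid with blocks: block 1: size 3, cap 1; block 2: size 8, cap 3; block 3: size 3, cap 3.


A basis picks exactly ci elements from block i.
Number of bases = product of C(|Si|, ci).
= C(3,1) * C(8,3) * C(3,3)
= 3 * 56 * 1
= 168.

168


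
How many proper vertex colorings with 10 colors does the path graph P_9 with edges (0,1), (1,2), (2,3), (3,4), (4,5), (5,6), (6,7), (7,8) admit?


P(P_9, k) = k * (k-1)^(8).
P(10) = 10 * 9^8 = 10 * 43046721 = 430467210.

430467210


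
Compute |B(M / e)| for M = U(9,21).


Contracting e from U(9,21) gives U(8,20).
Bases of U(8,20) = (20 choose 8) = 125970.

125970


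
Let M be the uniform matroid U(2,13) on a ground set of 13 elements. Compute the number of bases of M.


Bases of U(2,13) are all 2-element subsets of the 13-element ground set.
Number of bases = C(13,2).
(13 choose 2) = 78.

78


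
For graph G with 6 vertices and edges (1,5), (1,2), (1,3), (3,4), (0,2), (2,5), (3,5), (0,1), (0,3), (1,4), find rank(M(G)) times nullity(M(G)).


r(M) = |V| - c = 6 - 1 = 5.
nullity = |E| - r(M) = 10 - 5 = 5.
Product = 5 * 5 = 25.

25


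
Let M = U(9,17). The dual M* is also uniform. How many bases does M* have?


The dual of U(r,n) is U(n-r, n) = U(8,17).
Bases of U(8,17) are all (8)-element subsets.
|B(M*)| = (17 choose 8) = 24310.

24310


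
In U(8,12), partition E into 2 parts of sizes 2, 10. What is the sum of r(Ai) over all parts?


r(Ai) = min(|Ai|, 8) for each part.
Sum = min(2,8) + min(10,8)
    = 2 + 8
    = 10.

10


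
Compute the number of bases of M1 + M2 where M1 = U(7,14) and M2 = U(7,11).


Bases of a direct sum M1 + M2: |B| = |B(M1)| * |B(M2)|.
|B(U(7,14))| = C(14,7) = 3432.
|B(U(7,11))| = C(11,7) = 330.
Total bases = 3432 * 330 = 1132560.

1132560


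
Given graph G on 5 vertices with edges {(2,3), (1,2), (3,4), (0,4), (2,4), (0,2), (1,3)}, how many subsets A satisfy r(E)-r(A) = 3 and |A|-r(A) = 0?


R(x,y) = sum over A in 2^E of x^(r(E)-r(A)) * y^(|A|-r(A)).
G has 5 vertices, 7 edges. r(E) = 4.
Enumerate all 2^7 = 128 subsets.
Count subsets with r(E)-r(A)=3 and |A|-r(A)=0: 7.

7


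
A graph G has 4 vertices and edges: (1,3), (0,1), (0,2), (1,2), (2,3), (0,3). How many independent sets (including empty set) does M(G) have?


An independent set in a graphic matroid is an acyclic edge subset.
G has 4 vertices and 6 edges.
Enumerate all 2^6 = 64 subsets, checking for acyclicity.
Total independent sets = 38.

38


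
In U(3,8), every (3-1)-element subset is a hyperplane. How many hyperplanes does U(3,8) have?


Hyperplanes of U(3,8) are flats of rank 2.
In a uniform matroid, these are exactly the (2)-element subsets.
Count = C(8,2) = 8! / (2! * 6!) = 28.

28


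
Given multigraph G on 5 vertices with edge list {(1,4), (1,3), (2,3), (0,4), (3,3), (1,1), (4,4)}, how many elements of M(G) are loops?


In a graphic matroid, a loop is a self-loop edge (u,u) with rank 0.
Examining all 7 edges for self-loops...
Self-loops found: (3,3), (1,1), (4,4)
Number of loops = 3.

3


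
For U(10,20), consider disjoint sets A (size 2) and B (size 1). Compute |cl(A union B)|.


|A union B| = 2 + 1 = 3 (disjoint).
In U(10,20), cl(S) = S if |S| < 10, else cl(S) = E.
Since 3 < 10, cl(A union B) = A union B.
|cl(A union B)| = 3.

3


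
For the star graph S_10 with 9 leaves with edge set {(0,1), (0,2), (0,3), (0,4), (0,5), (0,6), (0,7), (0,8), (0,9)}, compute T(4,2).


A star on 10 vertices is a tree with 9 edges.
T(x,y) = x^(9) for any tree.
T(4,2) = 4^9 = 262144.

262144


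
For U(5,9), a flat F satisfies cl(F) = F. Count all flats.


Flats of U(5,9): every subset of size < 5 is a flat, plus E itself.
Count = C(9,0) + C(9,1) + C(9,2) + C(9,3) + C(9,4) + 1
     = 1 + 9 + 36 + 84 + 126 + 1
     = 257.

257


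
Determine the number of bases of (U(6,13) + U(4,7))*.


(M1+M2)* = M1* + M2*.
M1* = U(7,13), bases: C(13,7) = 1716.
M2* = U(3,7), bases: C(7,3) = 35.
|B(M*)| = 1716 * 35 = 60060.

60060


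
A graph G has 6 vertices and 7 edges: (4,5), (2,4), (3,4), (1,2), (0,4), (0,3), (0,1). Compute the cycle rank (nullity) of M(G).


Cycle rank (nullity) = |E| - r(M) = |E| - (|V| - c).
|E| = 7, |V| = 6, c = 1.
Nullity = 7 - (6 - 1) = 7 - 5 = 2.

2


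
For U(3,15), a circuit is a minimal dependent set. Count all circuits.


In U(3,15), circuits are the (4)-element subsets.
Any set of 4 elements is dependent, and removing any one element gives
an independent set of size 3, so it is a minimal dependent set.
Number of circuits = C(15,4) = (15 * 14 * 13 * 12) / (1 * 2 * 3 * 4) = 1365.

1365


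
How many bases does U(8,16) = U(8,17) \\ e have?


Deleting e from U(8,17) gives U(8,16) since n > r.
Bases of U(8,16) = C(16,8) = 12870.

12870


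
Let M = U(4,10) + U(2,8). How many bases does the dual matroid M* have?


(M1+M2)* = M1* + M2*.
M1* = U(6,10), bases: C(10,6) = 210.
M2* = U(6,8), bases: C(8,6) = 28.
|B(M*)| = 210 * 28 = 5880.

5880


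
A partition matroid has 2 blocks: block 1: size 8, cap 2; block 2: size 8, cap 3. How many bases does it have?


A basis picks exactly ci elements from block i.
Number of bases = product of C(|Si|, ci).
= C(8,2) * C(8,3)
= 28 * 56
= 1568.

1568


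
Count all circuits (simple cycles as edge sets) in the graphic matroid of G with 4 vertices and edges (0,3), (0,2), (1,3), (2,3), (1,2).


A circuit in a graphic matroid = edge set of a simple cycle.
G has 4 vertices and 5 edges.
Enumerating all minimal edge subsets forming cycles...
Total circuits found: 3.

3


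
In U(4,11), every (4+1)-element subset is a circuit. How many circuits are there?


In U(4,11), circuits are the (5)-element subsets.
Any set of 5 elements is dependent, and removing any one element gives
an independent set of size 4, so it is a minimal dependent set.
Number of circuits = (11 choose 5) = 462.

462


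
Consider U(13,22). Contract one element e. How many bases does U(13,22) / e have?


Contracting e from U(13,22) gives U(12,21).
Bases of U(12,21) = (21 choose 12) = 293930.

293930


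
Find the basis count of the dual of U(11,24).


The dual of U(r,n) is U(n-r, n) = U(13,24).
Bases of U(13,24) are all (13)-element subsets.
|B(M*)| = C(24,13) = 24! / (13! * 11!) = 2496144.

2496144


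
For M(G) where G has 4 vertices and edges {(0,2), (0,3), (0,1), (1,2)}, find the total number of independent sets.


An independent set in a graphic matroid is an acyclic edge subset.
G has 4 vertices and 4 edges.
Enumerate all 2^4 = 16 subsets, checking for acyclicity.
Total independent sets = 14.

14


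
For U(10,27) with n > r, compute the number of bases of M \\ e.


Deleting e from U(10,27) gives U(10,26) since n > r.
Bases of U(10,26) = C(26,10) = 26! / (10! * 16!) = 5311735.

5311735


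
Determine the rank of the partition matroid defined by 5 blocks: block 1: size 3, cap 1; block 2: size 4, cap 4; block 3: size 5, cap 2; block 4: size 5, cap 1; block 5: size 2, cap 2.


Rank of a partition matroid = sum of min(|Si|, ci) for each block.
= min(3,1) + min(4,4) + min(5,2) + min(5,1) + min(2,2)
= 1 + 4 + 2 + 1 + 2
= 10.

10


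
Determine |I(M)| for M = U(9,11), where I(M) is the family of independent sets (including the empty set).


Independent sets of U(9,11) are all subsets of size <= 9.
Count = C(11,0) + C(11,1) + C(11,2) + C(11,3) + C(11,4) + C(11,5) + C(11,6) + C(11,7) + C(11,8) + C(11,9)
     = 1 + 11 + 55 + 165 + 330 + 462 + 462 + 330 + 165 + 55
     = 2036.

2036


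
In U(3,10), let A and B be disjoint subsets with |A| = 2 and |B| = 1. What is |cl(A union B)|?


|A union B| = 2 + 1 = 3 (disjoint).
In U(3,10), cl(S) = S if |S| < 3, else cl(S) = E.
Since 3 >= 3, cl(A union B) = E.
|cl(A union B)| = 10.

10


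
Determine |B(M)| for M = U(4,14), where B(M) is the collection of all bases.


Bases of U(4,14) are all 4-element subsets of the 14-element ground set.
Number of bases = C(14,4).
C(14,4) = (14 * 13 * 12 * 11) / (1 * 2 * 3 * 4) = 1001.

1001


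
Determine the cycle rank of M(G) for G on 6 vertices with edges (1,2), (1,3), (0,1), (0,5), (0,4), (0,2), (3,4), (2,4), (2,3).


Cycle rank (nullity) = |E| - r(M) = |E| - (|V| - c).
|E| = 9, |V| = 6, c = 1.
Nullity = 9 - (6 - 1) = 9 - 5 = 4.

4


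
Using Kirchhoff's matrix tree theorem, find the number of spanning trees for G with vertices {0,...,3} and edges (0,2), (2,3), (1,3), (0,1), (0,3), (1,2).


By Kirchhoff's matrix tree theorem, the number of spanning trees equals
the determinant of any cofactor of the Laplacian matrix L.
G has 4 vertices and 6 edges.
Computing the (3 x 3) cofactor determinant gives 16.

16


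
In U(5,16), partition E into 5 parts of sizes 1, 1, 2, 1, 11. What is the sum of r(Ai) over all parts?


r(Ai) = min(|Ai|, 5) for each part.
Sum = min(1,5) + min(1,5) + min(2,5) + min(1,5) + min(11,5)
    = 1 + 1 + 2 + 1 + 5
    = 10.

10


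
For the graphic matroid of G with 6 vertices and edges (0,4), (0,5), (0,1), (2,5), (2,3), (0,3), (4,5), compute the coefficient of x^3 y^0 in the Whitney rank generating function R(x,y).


R(x,y) = sum over A in 2^E of x^(r(E)-r(A)) * y^(|A|-r(A)).
G has 6 vertices, 7 edges. r(E) = 5.
Enumerate all 2^7 = 128 subsets.
Count subsets with r(E)-r(A)=3 and |A|-r(A)=0: 21.

21


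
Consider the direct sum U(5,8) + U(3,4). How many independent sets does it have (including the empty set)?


For a direct sum, |I(M1+M2)| = |I(M1)| * |I(M2)|.
|I(U(5,8))| = sum C(8,k) for k=0..5 = 219.
|I(U(3,4))| = sum C(4,k) for k=0..3 = 15.
Total = 219 * 15 = 3285.

3285


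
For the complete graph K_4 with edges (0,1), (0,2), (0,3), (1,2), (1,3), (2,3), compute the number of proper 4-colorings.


P(K_4, k) = k(k-1)(k-2)...(k-3).
P(4) = (4) * (3) * (2) * (1) = 24.

24


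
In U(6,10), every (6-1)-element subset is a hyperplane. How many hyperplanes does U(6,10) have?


Hyperplanes of U(6,10) are flats of rank 5.
In a uniform matroid, these are exactly the (5)-element subsets.
Count = C(10,5) = 10! / (5! * 5!) = 252.

252
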